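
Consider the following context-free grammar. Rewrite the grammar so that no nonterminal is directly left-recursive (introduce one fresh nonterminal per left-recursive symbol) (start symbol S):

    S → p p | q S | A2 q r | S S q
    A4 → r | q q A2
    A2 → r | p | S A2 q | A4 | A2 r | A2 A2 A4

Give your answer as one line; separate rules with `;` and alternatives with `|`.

Left recursion appears on S, A2.
For S: α = {S q}, β = {p p, q S, A2 q r}. Rewrite as S → β S' and S' → α S' | ε.
For A2: α = {r, A2 A4}, β = {r, p, S A2 q, A4}. Rewrite as A2 → β A2' and A2' → α A2' | ε.

S → p p S' | q S S' | A2 q r S'; A4 → r | q q A2; A2 → r A2' | p A2' | S A2 q A2' | A4 A2'; S' → S q S' | eps; A2' → r A2' | A2 A4 A2' | eps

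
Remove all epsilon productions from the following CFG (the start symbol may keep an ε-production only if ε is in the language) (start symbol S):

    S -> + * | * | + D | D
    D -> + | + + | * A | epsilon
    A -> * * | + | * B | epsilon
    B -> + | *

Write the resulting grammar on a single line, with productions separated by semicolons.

Nullable nonterminals: {A, D, S}.
ε ∈ L(G) since S is nullable, so keep S → ε.
Expand every rule over subsets of its nullable positions: S → + D gives + D | +. D → * A gives * A | *.

S -> + * | * | + D | + | D | ε; D -> + | + + | * A | *; A -> * * | + | * B; B -> + | *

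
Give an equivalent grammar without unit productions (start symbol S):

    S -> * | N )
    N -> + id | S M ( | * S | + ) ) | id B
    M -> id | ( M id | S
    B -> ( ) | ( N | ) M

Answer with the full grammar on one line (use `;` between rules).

S -> * | N ); N -> + id | S M ( | * S | + ) ) | id B; M -> * | N ) | id | ( M id; B -> ( ) | ( N | ) M

Unit pairs: M ⇒* {S}.
Replace each nonterminal's rules with the union of the non-unit rules of every nonterminal it unit-derives.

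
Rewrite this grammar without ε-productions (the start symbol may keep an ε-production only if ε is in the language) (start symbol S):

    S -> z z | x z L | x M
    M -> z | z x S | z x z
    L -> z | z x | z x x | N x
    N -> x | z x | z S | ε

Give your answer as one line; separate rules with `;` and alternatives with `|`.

Nullable nonterminals: {N}.
ε ∉ L(G), so no ε-production is kept.
Add the nullable-subset variants: L → N x gives N x | x.

S -> z z | x z L | x M; M -> z | z x S | z x z; L -> z | z x | z x x | N x | x; N -> x | z x | z S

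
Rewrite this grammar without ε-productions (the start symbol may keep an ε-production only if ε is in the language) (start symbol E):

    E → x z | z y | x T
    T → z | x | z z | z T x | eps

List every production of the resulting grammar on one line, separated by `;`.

E → x z | z y | x T | x; T → z | x | z z | z T x | z x

Nullable set = {T}.
ε ∉ L(G), so no ε-production is kept.
Expand every rule over subsets of its nullable positions: E → x T gives x T | x. T → z T x gives z T x | z x.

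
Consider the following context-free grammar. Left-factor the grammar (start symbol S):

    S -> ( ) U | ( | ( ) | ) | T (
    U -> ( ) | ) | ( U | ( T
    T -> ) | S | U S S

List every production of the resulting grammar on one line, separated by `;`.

S -> ) | T ( | ( S'; U -> ) | ( U'; T -> ) | S | U S S; S' -> eps | ) S''; U' -> ) | U | T; S'' -> U | eps

S has alternatives sharing prefix '(': factor to S → ( S' with S' → ) U | ε | ).
U has alternatives sharing prefix '(': factor to U → ( U' with U' → ) | U | T.
S' has alternatives sharing prefix ')': factor to S' → ) S'' with S'' → U | ε.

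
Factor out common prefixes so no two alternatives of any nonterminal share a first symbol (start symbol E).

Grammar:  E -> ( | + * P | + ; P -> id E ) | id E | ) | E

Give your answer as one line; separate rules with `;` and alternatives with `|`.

E -> ( | + E'; P -> ) | E | id E P'; E' -> * P | ε; P' -> ) | ε

E has alternatives sharing prefix '+': factor to E → + E' with E' → * P | ε.
P has alternatives sharing prefix 'id E': factor to P → id E P' with P' → ) | ε.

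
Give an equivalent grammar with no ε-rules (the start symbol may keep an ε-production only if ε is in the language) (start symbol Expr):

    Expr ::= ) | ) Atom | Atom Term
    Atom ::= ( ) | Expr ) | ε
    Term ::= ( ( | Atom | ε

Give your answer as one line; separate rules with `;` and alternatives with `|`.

Nullable nonterminals: {Atom, Expr, Term}.
ε ∈ L(G) since Expr is nullable, so keep Expr → ε.
For each production, add variants omitting each subset of nullable occurrences: Expr → Atom Term gives Atom Term | Atom | Term. Atom → Expr ) gives Expr ) | ).

Expr ::= ) | ) Atom | Atom Term | Atom | Term | ε; Atom ::= ( ) | Expr ) | ); Term ::= ( ( | Atom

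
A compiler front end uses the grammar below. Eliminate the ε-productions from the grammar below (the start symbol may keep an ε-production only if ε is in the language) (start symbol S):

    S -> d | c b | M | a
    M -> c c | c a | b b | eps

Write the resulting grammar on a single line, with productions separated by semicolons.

Nullable set = {M, S}.
ε ∈ L(G) since S is nullable, so keep S → ε.

S -> d | c b | M | a | eps; M -> c c | c a | b b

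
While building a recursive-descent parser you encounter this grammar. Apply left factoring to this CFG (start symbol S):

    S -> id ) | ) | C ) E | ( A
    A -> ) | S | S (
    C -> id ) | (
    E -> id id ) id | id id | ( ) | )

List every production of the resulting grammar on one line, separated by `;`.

A has alternatives sharing prefix 'S': factor to A → S A' with A' → ε | (.
E has alternatives sharing prefix 'id id': factor to E → id id E' with E' → ) id | ε.

S -> id ) | ) | C ) E | ( A; A -> ) | S A'; C -> id ) | (; E -> ( ) | ) | id id E'; A' -> ε | (; E' -> ) id | ε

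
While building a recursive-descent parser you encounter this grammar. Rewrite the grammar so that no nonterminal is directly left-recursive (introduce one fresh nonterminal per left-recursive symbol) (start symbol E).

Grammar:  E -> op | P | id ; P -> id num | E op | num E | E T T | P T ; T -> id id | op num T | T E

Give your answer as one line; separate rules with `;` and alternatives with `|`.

E -> op | P | id; P -> id num P' | E op P' | num E P' | E T T P'; T -> id id T' | op num T T'; P' -> T P' | eps; T' -> E T' | eps

P, T are directly left-recursive.
For P: α = {T}, β = {id num, E op, num E, E T T}. Rewrite as P → β P' and P' → α P' | ε.
For T: α = {E}, β = {id id, op num T}. Rewrite as T → β T' and T' → α T' | ε.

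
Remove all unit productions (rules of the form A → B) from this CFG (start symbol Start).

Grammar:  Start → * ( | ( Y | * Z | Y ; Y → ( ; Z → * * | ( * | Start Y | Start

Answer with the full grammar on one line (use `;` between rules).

Unit pairs: Start ⇒* {Y}; Z ⇒* {Start, Y}.
For every A with A ⇒* B via unit rules, add B's non-unit alternatives to A; then delete every rule of the form X → Y.

Start → * ( | ( Y | * Z | (; Y → (; Z → * * | ( * | Start Y | * ( | ( Y | * Z | (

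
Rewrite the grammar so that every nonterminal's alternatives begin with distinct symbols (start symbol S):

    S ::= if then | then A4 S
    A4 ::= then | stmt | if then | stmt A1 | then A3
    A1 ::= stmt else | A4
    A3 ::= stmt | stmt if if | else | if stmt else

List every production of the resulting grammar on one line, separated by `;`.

A4 has alternatives sharing prefix 'then': factor to A4 → then A4' with A4' → ε | A3.
A4 has alternatives sharing prefix 'stmt': factor to A4 → stmt A4'' with A4'' → ε | A1.
A3 has alternatives sharing prefix 'stmt': factor to A3 → stmt A3' with A3' → ε | if if.

S ::= if then | then A4 S; A4 ::= if then | then A4' | stmt A4''; A1 ::= stmt else | A4; A3 ::= else | if stmt else | stmt A3'; A4' ::= ε | A3; A4'' ::= ε | A1; A3' ::= ε | if if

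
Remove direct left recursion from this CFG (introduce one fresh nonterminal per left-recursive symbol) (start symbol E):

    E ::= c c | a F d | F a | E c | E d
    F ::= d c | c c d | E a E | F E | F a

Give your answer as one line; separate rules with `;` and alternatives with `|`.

E ::= c c E' | a F d E' | F a E'; F ::= d c F' | c c d F' | E a E F'; E' ::= c E' | d E' | ε; F' ::= E F' | a F' | ε

Directly left-recursive nonterminals: E, F.
For E: α = {c, d}, β = {c c, a F d, F a}. Rewrite as E → β E' and E' → α E' | ε.
For F: α = {E, a}, β = {d c, c c d, E a E}. Rewrite as F → β F' and F' → α F' | ε.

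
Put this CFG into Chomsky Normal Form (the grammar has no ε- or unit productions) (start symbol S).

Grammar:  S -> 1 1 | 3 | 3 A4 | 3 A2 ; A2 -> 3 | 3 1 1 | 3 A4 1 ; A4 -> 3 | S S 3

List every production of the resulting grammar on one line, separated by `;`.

S -> X1 X1 | 3 | X2 A4 | X2 A2; A2 -> 3 | X2 Y1 | X2 Y2; A4 -> 3 | S Y3; X1 -> 1; X2 -> 3; Y1 -> X1 X1; Y2 -> A4 X1; Y3 -> S X2

Introduce a nonterminal for each terminal appearing in a rule of length ≥ 2: X1 → 1, X2 → 3.
Binarize each right-hand side of length ≥ 3 by chaining fresh nonterminals (Y1, Y2, …): affected rules were A2 → X2 X1 X1; A2 → X2 A4 X1; A4 → S S X2.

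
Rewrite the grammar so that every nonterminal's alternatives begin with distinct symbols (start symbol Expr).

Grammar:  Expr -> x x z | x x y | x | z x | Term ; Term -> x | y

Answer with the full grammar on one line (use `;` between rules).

Expr has alternatives sharing prefix 'x': factor to Expr → x Expr1 with Expr1 → x z | x y | ε.
Expr1 has alternatives sharing prefix 'x': factor to Expr1 → x Expr11 with Expr11 → z | y.

Expr -> z x | Term | x Expr1; Term -> x | y; Expr1 -> ε | x Expr11; Expr11 -> z | y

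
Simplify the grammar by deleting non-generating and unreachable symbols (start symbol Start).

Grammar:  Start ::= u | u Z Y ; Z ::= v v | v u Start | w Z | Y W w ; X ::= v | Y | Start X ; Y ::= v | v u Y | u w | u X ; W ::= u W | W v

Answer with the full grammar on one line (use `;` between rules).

Generating nonterminals: {Start, X, Y, Z}.
Reachable from Start after that: {Start, X, Y, Z}.
Removed useless symbols: {W} and every production mentioning them.

Start ::= u | u Z Y; Z ::= v v | v u Start | w Z; X ::= v | Y | Start X; Y ::= v | v u Y | u w | u X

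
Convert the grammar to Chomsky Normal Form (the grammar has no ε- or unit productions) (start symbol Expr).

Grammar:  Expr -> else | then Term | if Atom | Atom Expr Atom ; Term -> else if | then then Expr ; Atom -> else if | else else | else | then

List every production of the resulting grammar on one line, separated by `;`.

Expr -> else | X1 Term | X2 Atom | Atom Y1; Term -> X3 X2 | X1 Y2; Atom -> X3 X2 | X3 X3 | else | then; X1 -> then; X2 -> if; X3 -> else; Y1 -> Expr Atom; Y2 -> X1 Expr

Introduce a nonterminal for each terminal appearing in a rule of length ≥ 2: X1 → then, X2 → if, X3 → else.
Binarize each right-hand side of length ≥ 3 by chaining fresh nonterminals (Y1, Y2, …): affected rules were Expr → Atom Expr Atom; Term → X1 X1 Expr.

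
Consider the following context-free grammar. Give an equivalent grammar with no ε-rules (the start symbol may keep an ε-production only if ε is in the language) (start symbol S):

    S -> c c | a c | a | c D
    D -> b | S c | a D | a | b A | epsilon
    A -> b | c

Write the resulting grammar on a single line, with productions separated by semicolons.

Nullable set = {D}.
ε ∉ L(G), so no ε-production is kept.
Expand every rule over subsets of its nullable positions: S → c D gives c D | c. D → a D gives a D | a.

S -> c c | a c | a | c D | c; D -> b | S c | a D | a | b A; A -> b | c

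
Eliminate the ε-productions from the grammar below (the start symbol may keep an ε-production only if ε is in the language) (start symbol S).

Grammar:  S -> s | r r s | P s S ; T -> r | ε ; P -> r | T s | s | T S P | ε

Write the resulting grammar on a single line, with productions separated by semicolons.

Nullable nonterminals: {P, T}.
ε ∉ L(G), so no ε-production is kept.
For each production, add variants omitting each subset of nullable occurrences: S → P s S gives P s S | s S. P → T s gives T s | s. P → T S P gives T S P | T S | S P | S.

S -> s | r r s | P s S | s S; T -> r; P -> r | T s | s | T S P | T S | S P | S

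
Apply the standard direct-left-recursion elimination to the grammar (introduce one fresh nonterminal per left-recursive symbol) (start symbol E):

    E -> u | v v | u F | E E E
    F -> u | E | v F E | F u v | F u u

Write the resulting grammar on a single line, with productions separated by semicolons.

E, F are directly left-recursive.
For E: α = {E E}, β = {u, v v, u F}. Rewrite as E → β E' and E' → α E' | ε.
For F: α = {u v, u u}, β = {u, E, v F E}. Rewrite as F → β F' and F' → α F' | ε.

E -> u E' | v v E' | u F E'; F -> u F' | E F' | v F E F'; E' -> E E E' | ε; F' -> u v F' | u u F' | ε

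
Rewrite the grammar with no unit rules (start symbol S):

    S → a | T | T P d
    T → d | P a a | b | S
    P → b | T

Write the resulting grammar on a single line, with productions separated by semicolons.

Unit pairs: P ⇒* {S, T}; S ⇒* {T}; T ⇒* {S}.
Replace each nonterminal's rules with the union of the non-unit rules of every nonterminal it unit-derives.

S → a | T P d | d | P a a | b; T → a | T P d | d | P a a | b; P → a | T P d | b | d | P a a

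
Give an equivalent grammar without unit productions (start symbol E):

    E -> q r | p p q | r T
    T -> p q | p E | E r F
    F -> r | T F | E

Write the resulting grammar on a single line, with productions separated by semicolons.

E -> q r | p p q | r T; T -> p q | p E | E r F; F -> q r | p p q | r T | r | T F

Unit pairs: F ⇒* {E}.
For every A with A ⇒* B via unit rules, add B's non-unit alternatives to A; then delete every rule of the form X → Y.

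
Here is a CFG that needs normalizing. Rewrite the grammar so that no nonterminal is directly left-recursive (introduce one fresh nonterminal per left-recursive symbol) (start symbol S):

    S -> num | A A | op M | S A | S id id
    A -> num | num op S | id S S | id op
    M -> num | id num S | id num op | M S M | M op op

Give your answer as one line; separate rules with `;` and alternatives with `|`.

Left recursion appears on S, M.
For S: α = {A, id id}, β = {num, A A, op M}. Rewrite as S → β S' and S' → α S' | ε.
For M: α = {S M, op op}, β = {num, id num S, id num op}. Rewrite as M → β M' and M' → α M' | ε.

S -> num S' | A A S' | op M S'; A -> num | num op S | id S S | id op; M -> num M' | id num S M' | id num op M'; S' -> A S' | id id S' | ε; M' -> S M M' | op op M' | ε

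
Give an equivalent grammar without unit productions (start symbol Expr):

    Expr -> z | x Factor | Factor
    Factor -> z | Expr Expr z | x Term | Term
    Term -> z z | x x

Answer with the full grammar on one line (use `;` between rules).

Unit pairs: Expr ⇒* {Factor, Term}; Factor ⇒* {Term}.
For each unit pair (A, B), copy every non-unit production of B to A, then drop all unit productions.

Expr -> z z | x x | z | Expr Expr z | x Term | x Factor; Factor -> z z | x x | z | Expr Expr z | x Term; Term -> z z | x x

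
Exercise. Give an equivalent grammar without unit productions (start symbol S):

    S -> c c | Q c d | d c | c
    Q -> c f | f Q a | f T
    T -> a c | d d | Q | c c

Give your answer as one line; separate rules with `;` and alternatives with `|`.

Unit pairs: T ⇒* {Q}.
For every A with A ⇒* B via unit rules, add B's non-unit alternatives to A; then delete every rule of the form X → Y.

S -> c c | Q c d | d c | c; Q -> c f | f Q a | f T; T -> c f | f Q a | f T | a c | d d | c c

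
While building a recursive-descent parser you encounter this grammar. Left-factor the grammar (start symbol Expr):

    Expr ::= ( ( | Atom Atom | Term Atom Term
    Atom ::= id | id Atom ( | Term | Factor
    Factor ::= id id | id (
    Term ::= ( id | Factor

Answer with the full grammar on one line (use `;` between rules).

Expr ::= ( ( | Atom Atom | Term Atom Term; Atom ::= Term | Factor | id Atom1; Factor ::= id Factor1; Term ::= ( id | Factor; Atom1 ::= ε | Atom (; Factor1 ::= id | (

Atom has alternatives sharing prefix 'id': factor to Atom → id Atom1 with Atom1 → ε | Atom (.
Factor has alternatives sharing prefix 'id': factor to Factor → id Factor1 with Factor1 → id | (.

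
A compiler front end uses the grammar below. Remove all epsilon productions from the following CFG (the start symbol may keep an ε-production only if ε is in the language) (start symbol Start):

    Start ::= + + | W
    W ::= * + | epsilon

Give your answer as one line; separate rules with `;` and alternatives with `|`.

Start ::= + + | W | epsilon; W ::= * +

Nullable nonterminals: {Start, W}.
ε ∈ L(G) since Start is nullable, so keep Start → ε.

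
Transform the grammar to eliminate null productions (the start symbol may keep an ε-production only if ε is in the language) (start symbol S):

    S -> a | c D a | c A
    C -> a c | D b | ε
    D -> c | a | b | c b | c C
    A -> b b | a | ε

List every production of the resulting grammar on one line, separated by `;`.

S -> a | c D a | c A | c; C -> a c | D b; D -> c | a | b | c b | c C; A -> b b | a

Nullable nonterminals: {A, C}.
ε ∉ L(G), so no ε-production is kept.
Add the nullable-subset variants: S → c A gives c A | c.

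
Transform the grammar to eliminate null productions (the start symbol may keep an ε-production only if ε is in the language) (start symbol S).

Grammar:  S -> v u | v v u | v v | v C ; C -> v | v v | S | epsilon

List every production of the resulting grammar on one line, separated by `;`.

S -> v u | v v u | v v | v C | v; C -> v | v v | S

Nullable nonterminals: {C}.
ε ∉ L(G), so no ε-production is kept.
For each production, add variants omitting each subset of nullable occurrences: S → v C gives v C | v.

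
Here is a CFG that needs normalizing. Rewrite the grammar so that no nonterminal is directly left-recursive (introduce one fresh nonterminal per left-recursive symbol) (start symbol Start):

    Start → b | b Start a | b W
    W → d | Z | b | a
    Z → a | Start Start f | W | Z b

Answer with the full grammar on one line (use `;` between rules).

Left recursion appears on Z.
For Z: α = {b}, β = {a, Start Start f, W}. Rewrite as Z → β Z1 and Z1 → α Z1 | ε.

Start → b | b Start a | b W; W → d | Z | b | a; Z → a Z1 | Start Start f Z1 | W Z1; Z1 → b Z1 | ε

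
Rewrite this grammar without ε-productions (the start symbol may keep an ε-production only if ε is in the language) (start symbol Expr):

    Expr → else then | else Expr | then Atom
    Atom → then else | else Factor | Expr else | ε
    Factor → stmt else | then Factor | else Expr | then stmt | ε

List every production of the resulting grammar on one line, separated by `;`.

Expr → else then | else Expr | then Atom | then; Atom → then else | else Factor | else | Expr else; Factor → stmt else | then Factor | then | else Expr | then stmt

The nullable symbols are {Atom, Factor}.
ε ∉ L(G), so no ε-production is kept.
Add the nullable-subset variants: Expr → then Atom gives then Atom | then. Atom → else Factor gives else Factor | else. Factor → then Factor gives then Factor | then.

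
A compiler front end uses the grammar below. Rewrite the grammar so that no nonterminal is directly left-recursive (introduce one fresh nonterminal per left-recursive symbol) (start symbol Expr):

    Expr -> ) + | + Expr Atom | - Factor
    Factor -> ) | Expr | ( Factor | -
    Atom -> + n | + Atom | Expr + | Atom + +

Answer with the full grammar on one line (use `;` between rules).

Directly left-recursive nonterminal: Atom.
For Atom: α = {+ +}, β = {+ n, + Atom, Expr +}. Rewrite as Atom → β Atom1 and Atom1 → α Atom1 | ε.

Expr -> ) + | + Expr Atom | - Factor; Factor -> ) | Expr | ( Factor | -; Atom -> + n Atom1 | + Atom Atom1 | Expr + Atom1; Atom1 -> + + Atom1 | ε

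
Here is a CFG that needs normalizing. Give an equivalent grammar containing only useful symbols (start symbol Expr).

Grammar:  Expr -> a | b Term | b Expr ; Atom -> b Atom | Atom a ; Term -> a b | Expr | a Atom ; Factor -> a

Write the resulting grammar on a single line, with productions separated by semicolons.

Generating nonterminals: {Expr, Factor, Term}.
Reachable from Expr after that: {Expr, Term}.
Removed useless symbols: {Atom, Factor} and every production mentioning them.

Expr -> a | b Term | b Expr; Term -> a b | Expr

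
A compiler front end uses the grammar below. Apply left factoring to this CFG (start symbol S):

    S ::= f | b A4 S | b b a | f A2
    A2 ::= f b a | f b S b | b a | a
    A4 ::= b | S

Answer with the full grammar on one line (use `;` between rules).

S ::= f S' | b S''; A2 ::= b a | a | f b A2'; A4 ::= b | S; S' ::= epsilon | A2; S'' ::= A4 S | b a; A2' ::= a | S b

S has alternatives sharing prefix 'f': factor to S → f S' with S' → ε | A2.
S has alternatives sharing prefix 'b': factor to S → b S'' with S'' → A4 S | b a.
A2 has alternatives sharing prefix 'f b': factor to A2 → f b A2' with A2' → a | S b.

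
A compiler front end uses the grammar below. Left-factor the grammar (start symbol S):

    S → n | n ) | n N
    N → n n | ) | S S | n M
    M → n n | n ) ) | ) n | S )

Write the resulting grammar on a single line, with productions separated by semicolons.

S → n S'; N → ) | S S | n N'; M → ) n | S ) | n M'; S' → ε | ) | N; N' → n | M; M' → n | ) )

S has alternatives sharing prefix 'n': factor to S → n S' with S' → ε | ) | N.
N has alternatives sharing prefix 'n': factor to N → n N' with N' → n | M.
M has alternatives sharing prefix 'n': factor to M → n M' with M' → n | ) ).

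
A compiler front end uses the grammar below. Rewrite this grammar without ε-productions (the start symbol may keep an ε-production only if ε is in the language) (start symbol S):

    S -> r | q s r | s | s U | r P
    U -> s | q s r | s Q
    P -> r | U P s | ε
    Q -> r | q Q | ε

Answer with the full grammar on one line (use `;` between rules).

S -> r | q s r | s | s U | r P; U -> s | q s r | s Q; P -> r | U P s | U s; Q -> r | q Q | q

The nullable symbols are {P, Q}.
ε ∉ L(G), so no ε-production is kept.
For each production, add variants omitting each subset of nullable occurrences: P → U P s gives U P s | U s. Q → q Q gives q Q | q.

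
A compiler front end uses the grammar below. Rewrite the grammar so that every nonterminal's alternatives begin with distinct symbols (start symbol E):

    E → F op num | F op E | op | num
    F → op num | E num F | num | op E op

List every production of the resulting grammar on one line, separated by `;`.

E → op | num | F op E'; F → E num F | num | op F'; E' → num | E; F' → num | E op

E has alternatives sharing prefix 'F op': factor to E → F op E' with E' → num | E.
F has alternatives sharing prefix 'op': factor to F → op F' with F' → num | E op.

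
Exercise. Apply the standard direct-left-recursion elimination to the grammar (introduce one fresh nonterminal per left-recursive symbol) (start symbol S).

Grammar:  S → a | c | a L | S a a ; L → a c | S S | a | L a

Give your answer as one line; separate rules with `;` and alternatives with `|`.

S → a S' | c S' | a L S'; L → a c L' | S S L' | a L'; S' → a a S' | ε; L' → a L' | ε

S, L are directly left-recursive.
For S: α = {a a}, β = {a, c, a L}. Rewrite as S → β S' and S' → α S' | ε.
For L: α = {a}, β = {a c, S S, a}. Rewrite as L → β L' and L' → α L' | ε.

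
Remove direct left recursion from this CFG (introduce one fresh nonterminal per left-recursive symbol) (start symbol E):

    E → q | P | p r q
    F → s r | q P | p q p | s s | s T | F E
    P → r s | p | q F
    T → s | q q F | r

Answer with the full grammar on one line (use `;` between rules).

E → q | P | p r q; F → s r F' | q P F' | p q p F' | s s F' | s T F'; P → r s | p | q F; T → s | q q F | r; F' → E F' | ε

Left recursion appears on F.
For F: α = {E}, β = {s r, q P, p q p, s s, s T}. Rewrite as F → β F' and F' → α F' | ε.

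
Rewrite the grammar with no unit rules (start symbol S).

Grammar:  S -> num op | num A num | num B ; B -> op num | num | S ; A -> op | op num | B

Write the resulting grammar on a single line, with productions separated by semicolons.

Unit pairs: A ⇒* {B, S}; B ⇒* {S}.
Replace each nonterminal's rules with the union of the non-unit rules of every nonterminal it unit-derives.

S -> num op | num A num | num B; B -> op num | num | num op | num A num | num B; A -> op num | num | num op | num A num | num B | op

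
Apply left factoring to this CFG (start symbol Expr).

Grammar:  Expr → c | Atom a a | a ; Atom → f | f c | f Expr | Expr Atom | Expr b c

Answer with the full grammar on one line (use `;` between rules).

Atom has alternatives sharing prefix 'f': factor to Atom → f Atom1 with Atom1 → ε | c | Expr.
Atom has alternatives sharing prefix 'Expr': factor to Atom → Expr Atom2 with Atom2 → Atom | b c.

Expr → c | Atom a a | a; Atom → f Atom1 | Expr Atom2; Atom1 → ε | c | Expr; Atom2 → Atom | b c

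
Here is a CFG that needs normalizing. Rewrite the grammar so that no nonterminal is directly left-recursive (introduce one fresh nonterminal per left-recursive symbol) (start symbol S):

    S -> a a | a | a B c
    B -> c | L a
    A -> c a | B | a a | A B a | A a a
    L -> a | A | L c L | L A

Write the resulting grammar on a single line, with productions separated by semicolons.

A, L are directly left-recursive.
For A: α = {B a, a a}, β = {c a, B, a a}. Rewrite as A → β A' and A' → α A' | ε.
For L: α = {c L, A}, β = {a, A}. Rewrite as L → β L' and L' → α L' | ε.

S -> a a | a | a B c; B -> c | L a; A -> c a A' | B A' | a a A'; L -> a L' | A L'; A' -> B a A' | a a A' | ε; L' -> c L L' | A L' | ε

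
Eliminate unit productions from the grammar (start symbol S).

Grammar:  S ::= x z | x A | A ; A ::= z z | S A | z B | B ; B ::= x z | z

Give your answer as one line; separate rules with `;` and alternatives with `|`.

S ::= x z | z | x A | z z | S A | z B; A ::= x z | z | z z | S A | z B; B ::= x z | z

Unit pairs: A ⇒* {B}; S ⇒* {A, B}.
For every A with A ⇒* B via unit rules, add B's non-unit alternatives to A; then delete every rule of the form X → Y.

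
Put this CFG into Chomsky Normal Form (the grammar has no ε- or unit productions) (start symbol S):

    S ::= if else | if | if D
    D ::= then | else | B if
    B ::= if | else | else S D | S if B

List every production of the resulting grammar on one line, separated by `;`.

Introduce a nonterminal for each terminal appearing in a rule of length ≥ 2: X1 → if, X2 → else.
Binarize each right-hand side of length ≥ 3 by chaining fresh nonterminals (Y1, Y2, …): affected rules were B → X2 S D; B → S X1 B.

S ::= X1 X2 | if | X1 D; D ::= then | else | B X1; B ::= if | else | X2 Y1 | S Y2; X1 ::= if; X2 ::= else; Y1 ::= S D; Y2 ::= X1 B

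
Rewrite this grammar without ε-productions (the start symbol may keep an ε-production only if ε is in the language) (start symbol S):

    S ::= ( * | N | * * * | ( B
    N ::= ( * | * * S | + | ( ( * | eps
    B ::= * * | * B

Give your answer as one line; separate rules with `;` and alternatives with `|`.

S ::= ( * | N | * * * | ( B | eps; N ::= ( * | * * S | * * | + | ( ( *; B ::= * * | * B

Nullable nonterminals: {N, S}.
ε ∈ L(G) since S is nullable, so keep S → ε.
For each production, add variants omitting each subset of nullable occurrences: N → * * S gives * * S | * *.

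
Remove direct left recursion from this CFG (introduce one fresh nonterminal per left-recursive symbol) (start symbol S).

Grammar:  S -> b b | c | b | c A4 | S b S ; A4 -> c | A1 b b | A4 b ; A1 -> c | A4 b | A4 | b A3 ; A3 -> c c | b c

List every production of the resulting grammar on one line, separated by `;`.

S, A4 are directly left-recursive.
For S: α = {b S}, β = {b b, c, b, c A4}. Rewrite as S → β S' and S' → α S' | ε.
For A4: α = {b}, β = {c, A1 b b}. Rewrite as A4 → β A4' and A4' → α A4' | ε.

S -> b b S' | c S' | b S' | c A4 S'; A4 -> c A4' | A1 b b A4'; A1 -> c | A4 b | A4 | b A3; A3 -> c c | b c; S' -> b S S' | ε; A4' -> b A4' | ε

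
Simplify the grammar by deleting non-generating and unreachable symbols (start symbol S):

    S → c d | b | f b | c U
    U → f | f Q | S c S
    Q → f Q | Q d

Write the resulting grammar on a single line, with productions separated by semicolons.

Generating nonterminals: {S, U}.
Reachable from S after that: {S, U}.
Removed useless symbols: {Q} and every production mentioning them.

S → c d | b | f b | c U; U → f | S c S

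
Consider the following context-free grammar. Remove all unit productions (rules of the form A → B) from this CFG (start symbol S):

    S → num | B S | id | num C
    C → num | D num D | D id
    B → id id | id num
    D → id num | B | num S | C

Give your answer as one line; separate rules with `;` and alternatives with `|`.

Unit pairs: D ⇒* {B, C}.
For every A with A ⇒* B via unit rules, add B's non-unit alternatives to A; then delete every rule of the form X → Y.

S → num | B S | id | num C; C → num | D num D | D id; B → id id | id num; D → id id | id num | num | D num D | D id | num S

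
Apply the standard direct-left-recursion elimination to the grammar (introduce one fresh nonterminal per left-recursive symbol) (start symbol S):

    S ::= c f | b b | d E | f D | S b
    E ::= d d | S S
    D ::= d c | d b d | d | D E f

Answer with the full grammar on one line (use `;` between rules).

Left recursion appears on S, D.
For S: α = {b}, β = {c f, b b, d E, f D}. Rewrite as S → β S' and S' → α S' | ε.
For D: α = {E f}, β = {d c, d b d, d}. Rewrite as D → β D' and D' → α D' | ε.

S ::= c f S' | b b S' | d E S' | f D S'; E ::= d d | S S; D ::= d c D' | d b d D' | d D'; S' ::= b S' | ε; D' ::= E f D' | ε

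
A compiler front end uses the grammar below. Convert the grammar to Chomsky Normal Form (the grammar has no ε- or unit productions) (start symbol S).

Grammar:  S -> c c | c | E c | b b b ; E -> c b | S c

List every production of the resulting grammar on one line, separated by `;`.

S -> X1 X1 | c | E X1 | X2 Y1; E -> X1 X2 | S X1; X1 -> c; X2 -> b; Y1 -> X2 X2

Introduce a nonterminal for each terminal appearing in a rule of length ≥ 2: X1 → c, X2 → b.
Binarize each right-hand side of length ≥ 3 by chaining fresh nonterminals (Y1, Y2, …): affected rules were S → X2 X2 X2.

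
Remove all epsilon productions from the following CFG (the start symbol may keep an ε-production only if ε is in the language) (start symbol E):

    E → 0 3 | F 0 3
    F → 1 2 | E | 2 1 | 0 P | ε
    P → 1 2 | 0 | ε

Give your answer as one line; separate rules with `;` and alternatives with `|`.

E → 0 3 | F 0 3; F → 1 2 | E | 2 1 | 0 P | 0; P → 1 2 | 0

Nullable nonterminals: {F, P}.
ε ∉ L(G), so no ε-production is kept.
Add the nullable-subset variants: F → 0 P gives 0 P | 0.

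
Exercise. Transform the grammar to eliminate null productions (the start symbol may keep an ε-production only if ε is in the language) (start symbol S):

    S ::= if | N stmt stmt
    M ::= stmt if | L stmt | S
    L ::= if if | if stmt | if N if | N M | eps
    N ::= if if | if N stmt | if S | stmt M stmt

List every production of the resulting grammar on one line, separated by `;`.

S ::= if | N stmt stmt; M ::= stmt if | L stmt | stmt | S; L ::= if if | if stmt | if N if | N M; N ::= if if | if N stmt | if S | stmt M stmt

Nullable set = {L}.
ε ∉ L(G), so no ε-production is kept.
For each production, add variants omitting each subset of nullable occurrences: M → L stmt gives L stmt | stmt.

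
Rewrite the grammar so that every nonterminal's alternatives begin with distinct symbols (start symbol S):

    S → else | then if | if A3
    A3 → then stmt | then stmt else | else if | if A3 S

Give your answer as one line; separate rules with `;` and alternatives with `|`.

A3 has alternatives sharing prefix 'then stmt': factor to A3 → then stmt A3' with A3' → ε | else.

S → else | then if | if A3; A3 → else if | if A3 S | then stmt A3'; A3' → epsilon | else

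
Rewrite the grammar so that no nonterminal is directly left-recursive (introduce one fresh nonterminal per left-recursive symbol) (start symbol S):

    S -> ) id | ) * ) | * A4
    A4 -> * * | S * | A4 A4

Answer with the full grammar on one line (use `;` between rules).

S -> ) id | ) * ) | * A4; A4 -> * * A4' | S * A4'; A4' -> A4 A4' | ε

Left recursion appears on A4.
For A4: α = {A4}, β = {* *, S *}. Rewrite as A4 → β A4' and A4' → α A4' | ε.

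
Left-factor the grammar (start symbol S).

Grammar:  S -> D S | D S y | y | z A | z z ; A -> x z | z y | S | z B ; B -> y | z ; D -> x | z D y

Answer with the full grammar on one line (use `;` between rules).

S -> y | D S S' | z S''; A -> x z | S | z A'; B -> y | z; D -> x | z D y; S' -> epsilon | y; S'' -> A | z; A' -> y | B

S has alternatives sharing prefix 'D S': factor to S → D S S' with S' → ε | y.
S has alternatives sharing prefix 'z': factor to S → z S'' with S'' → A | z.
A has alternatives sharing prefix 'z': factor to A → z A' with A' → y | B.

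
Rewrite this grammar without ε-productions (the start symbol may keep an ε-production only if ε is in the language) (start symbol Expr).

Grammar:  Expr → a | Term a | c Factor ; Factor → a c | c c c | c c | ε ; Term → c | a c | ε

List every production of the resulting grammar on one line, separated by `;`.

Expr → a | Term a | c Factor | c; Factor → a c | c c c | c c; Term → c | a c

Nullable nonterminals: {Factor, Term}.
ε ∉ L(G), so no ε-production is kept.
Expand every rule over subsets of its nullable positions: Expr → c Factor gives c Factor | c.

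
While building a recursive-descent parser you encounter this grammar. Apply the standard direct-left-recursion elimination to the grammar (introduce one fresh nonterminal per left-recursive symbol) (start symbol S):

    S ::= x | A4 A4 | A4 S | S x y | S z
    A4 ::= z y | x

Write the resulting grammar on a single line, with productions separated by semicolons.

S is directly left-recursive.
For S: α = {x y, z}, β = {x, A4 A4, A4 S}. Rewrite as S → β S' and S' → α S' | ε.

S ::= x S' | A4 A4 S' | A4 S S'; A4 ::= z y | x; S' ::= x y S' | z S' | ε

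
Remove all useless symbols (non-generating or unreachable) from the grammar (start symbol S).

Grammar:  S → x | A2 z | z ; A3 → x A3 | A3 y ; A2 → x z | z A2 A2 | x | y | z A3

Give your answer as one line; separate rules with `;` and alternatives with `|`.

S → x | A2 z | z; A2 → x z | z A2 A2 | x | y

Generating nonterminals: {A2, S}.
Reachable from S after that: {A2, S}.
Removed useless symbols: {A3} and every production mentioning them.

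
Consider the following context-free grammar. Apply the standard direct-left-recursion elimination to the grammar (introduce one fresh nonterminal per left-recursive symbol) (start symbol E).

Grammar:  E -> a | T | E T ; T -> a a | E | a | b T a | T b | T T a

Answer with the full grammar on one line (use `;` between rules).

E, T are directly left-recursive.
For E: α = {T}, β = {a, T}. Rewrite as E → β E' and E' → α E' | ε.
For T: α = {b, T a}, β = {a a, E, a, b T a}. Rewrite as T → β T' and T' → α T' | ε.

E -> a E' | T E'; T -> a a T' | E T' | a T' | b T a T'; E' -> T E' | ε; T' -> b T' | T a T' | ε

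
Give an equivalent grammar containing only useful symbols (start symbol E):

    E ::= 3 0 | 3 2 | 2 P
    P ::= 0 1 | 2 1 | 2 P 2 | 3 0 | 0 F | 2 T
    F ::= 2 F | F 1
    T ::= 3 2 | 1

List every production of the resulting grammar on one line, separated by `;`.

Generating nonterminals: {E, P, T}.
Reachable from E after that: {E, P, T}.
Removed useless symbols: {F} and every production mentioning them.

E ::= 3 0 | 3 2 | 2 P; P ::= 0 1 | 2 1 | 2 P 2 | 3 0 | 2 T; T ::= 3 2 | 1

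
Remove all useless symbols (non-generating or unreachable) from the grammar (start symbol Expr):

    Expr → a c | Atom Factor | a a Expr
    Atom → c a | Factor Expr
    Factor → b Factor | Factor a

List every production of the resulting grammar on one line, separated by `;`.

Expr → a c | a a Expr

Generating nonterminals: {Atom, Expr}.
Reachable from Expr after that: {Expr}.
Removed useless symbols: {Atom, Factor} and every production mentioning them.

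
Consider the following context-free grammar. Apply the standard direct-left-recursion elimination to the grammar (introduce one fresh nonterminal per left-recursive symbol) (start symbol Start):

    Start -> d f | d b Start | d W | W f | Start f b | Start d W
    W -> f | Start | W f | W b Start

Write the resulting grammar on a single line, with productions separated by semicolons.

Start -> d f Start1 | d b Start Start1 | d W Start1 | W f Start1; W -> f W1 | Start W1; Start1 -> f b Start1 | d W Start1 | ε; W1 -> f W1 | b Start W1 | ε

Directly left-recursive nonterminals: Start, W.
For Start: α = {f b, d W}, β = {d f, d b Start, d W, W f}. Rewrite as Start → β Start1 and Start1 → α Start1 | ε.
For W: α = {f, b Start}, β = {f, Start}. Rewrite as W → β W1 and W1 → α W1 | ε.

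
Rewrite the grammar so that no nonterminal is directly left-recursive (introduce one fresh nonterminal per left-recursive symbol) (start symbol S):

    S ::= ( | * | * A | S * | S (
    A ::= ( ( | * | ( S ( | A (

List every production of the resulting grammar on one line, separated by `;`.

S, A are directly left-recursive.
For S: α = {*, (}, β = {(, *, * A}. Rewrite as S → β S' and S' → α S' | ε.
For A: α = {(}, β = {( (, *, ( S (}. Rewrite as A → β A' and A' → α A' | ε.

S ::= ( S' | * S' | * A S'; A ::= ( ( A' | * A' | ( S ( A'; S' ::= * S' | ( S' | ε; A' ::= ( A' | ε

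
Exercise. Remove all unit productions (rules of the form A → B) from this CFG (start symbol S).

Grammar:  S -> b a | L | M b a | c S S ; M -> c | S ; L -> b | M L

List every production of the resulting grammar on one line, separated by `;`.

S -> b | M L | b a | M b a | c S S; M -> b | M L | b a | M b a | c S S | c; L -> b | M L

Unit pairs: M ⇒* {L, S}; S ⇒* {L}.
For each unit pair (A, B), copy every non-unit production of B to A, then drop all unit productions.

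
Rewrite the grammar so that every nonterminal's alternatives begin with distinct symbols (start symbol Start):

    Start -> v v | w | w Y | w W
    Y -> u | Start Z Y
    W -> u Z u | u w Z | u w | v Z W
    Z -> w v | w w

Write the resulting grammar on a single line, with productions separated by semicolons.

Start has alternatives sharing prefix 'w': factor to Start → w Start1 with Start1 → ε | Y | W.
W has alternatives sharing prefix 'u': factor to W → u W1 with W1 → Z u | w Z | w.
Z has alternatives sharing prefix 'w': factor to Z → w Z1 with Z1 → v | w.
W1 has alternatives sharing prefix 'w': factor to W1 → w W11 with W11 → Z | ε.

Start -> v v | w Start1; Y -> u | Start Z Y; W -> v Z W | u W1; Z -> w Z1; Start1 -> ε | Y | W; W1 -> Z u | w W11; Z1 -> v | w; W11 -> Z | ε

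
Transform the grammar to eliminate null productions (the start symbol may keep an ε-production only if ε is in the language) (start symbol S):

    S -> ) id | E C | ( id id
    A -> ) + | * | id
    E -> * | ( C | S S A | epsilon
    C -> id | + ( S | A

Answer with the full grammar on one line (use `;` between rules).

Nullable set = {E}.
ε ∉ L(G), so no ε-production is kept.
Add the nullable-subset variants: S → E C gives E C | C.

S -> ) id | E C | C | ( id id; A -> ) + | * | id; E -> * | ( C | S S A; C -> id | + ( S | A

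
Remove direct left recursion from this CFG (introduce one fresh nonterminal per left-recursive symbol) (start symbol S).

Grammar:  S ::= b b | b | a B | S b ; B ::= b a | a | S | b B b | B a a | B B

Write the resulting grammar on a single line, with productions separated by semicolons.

S ::= b b S' | b S' | a B S'; B ::= b a B' | a B' | S B' | b B b B'; S' ::= b S' | ε; B' ::= a a B' | B B' | ε

Directly left-recursive nonterminals: S, B.
For S: α = {b}, β = {b b, b, a B}. Rewrite as S → β S' and S' → α S' | ε.
For B: α = {a a, B}, β = {b a, a, S, b B b}. Rewrite as B → β B' and B' → α B' | ε.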